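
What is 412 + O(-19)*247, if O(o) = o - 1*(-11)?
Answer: -1564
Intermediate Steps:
O(o) = 11 + o (O(o) = o + 11 = 11 + o)
412 + O(-19)*247 = 412 + (11 - 19)*247 = 412 - 8*247 = 412 - 1976 = -1564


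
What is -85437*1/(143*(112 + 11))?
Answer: -2589/533 ≈ -4.8574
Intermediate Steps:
-85437*1/(143*(112 + 11)) = -85437/(123*143) = -85437/17589 = -85437*1/17589 = -2589/533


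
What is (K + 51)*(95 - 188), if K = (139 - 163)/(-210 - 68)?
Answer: -660393/139 ≈ -4751.0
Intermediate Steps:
K = 12/139 (K = -24/(-278) = -24*(-1/278) = 12/139 ≈ 0.086331)
(K + 51)*(95 - 188) = (12/139 + 51)*(95 - 188) = (7101/139)*(-93) = -660393/139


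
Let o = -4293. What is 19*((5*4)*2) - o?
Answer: 5053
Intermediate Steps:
19*((5*4)*2) - o = 19*((5*4)*2) - 1*(-4293) = 19*(20*2) + 4293 = 19*40 + 4293 = 760 + 4293 = 5053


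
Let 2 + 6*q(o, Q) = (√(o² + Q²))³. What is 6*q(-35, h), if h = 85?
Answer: -2 + 549250*√2 ≈ 7.7676e+5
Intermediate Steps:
q(o, Q) = -⅓ + (Q² + o²)^(3/2)/6 (q(o, Q) = -⅓ + (√(o² + Q²))³/6 = -⅓ + (√(Q² + o²))³/6 = -⅓ + (Q² + o²)^(3/2)/6)
6*q(-35, h) = 6*(-⅓ + (85² + (-35)²)^(3/2)/6) = 6*(-⅓ + (7225 + 1225)^(3/2)/6) = 6*(-⅓ + 8450^(3/2)/6) = 6*(-⅓ + (549250*√2)/6) = 6*(-⅓ + 274625*√2/3) = -2 + 549250*√2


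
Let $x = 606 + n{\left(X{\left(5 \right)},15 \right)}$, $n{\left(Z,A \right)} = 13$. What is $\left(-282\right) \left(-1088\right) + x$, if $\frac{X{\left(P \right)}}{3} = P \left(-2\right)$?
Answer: $307435$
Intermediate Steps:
$X{\left(P \right)} = - 6 P$ ($X{\left(P \right)} = 3 P \left(-2\right) = 3 \left(- 2 P\right) = - 6 P$)
$x = 619$ ($x = 606 + 13 = 619$)
$\left(-282\right) \left(-1088\right) + x = \left(-282\right) \left(-1088\right) + 619 = 306816 + 619 = 307435$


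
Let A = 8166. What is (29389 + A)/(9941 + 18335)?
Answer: 37555/28276 ≈ 1.3282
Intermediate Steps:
(29389 + A)/(9941 + 18335) = (29389 + 8166)/(9941 + 18335) = 37555/28276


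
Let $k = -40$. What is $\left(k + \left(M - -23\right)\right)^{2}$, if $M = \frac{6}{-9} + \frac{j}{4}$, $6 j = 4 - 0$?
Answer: $\frac{1225}{4} \approx 306.25$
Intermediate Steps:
$j = \frac{2}{3}$ ($j = \frac{4 - 0}{6} = \frac{4 + 0}{6} = \frac{1}{6} \cdot 4 = \frac{2}{3} \approx 0.66667$)
$M = - \frac{1}{2}$ ($M = \frac{6}{-9} + \frac{2}{3 \cdot 4} = 6 \left(- \frac{1}{9}\right) + \frac{2}{3} \cdot \frac{1}{4} = - \frac{2}{3} + \frac{1}{6} = - \frac{1}{2} \approx -0.5$)
$\left(k + \left(M - -23\right)\right)^{2} = \left(-40 - - \frac{45}{2}\right)^{2} = \left(-40 + \left(- \frac{1}{2} + 23\right)\right)^{2} = \left(-40 + \frac{45}{2}\right)^{2} = \left(- \frac{35}{2}\right)^{2} = \frac{1225}{4}$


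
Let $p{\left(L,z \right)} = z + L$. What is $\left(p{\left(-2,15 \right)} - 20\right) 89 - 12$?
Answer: $-635$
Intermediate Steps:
$p{\left(L,z \right)} = L + z$
$\left(p{\left(-2,15 \right)} - 20\right) 89 - 12 = \left(\left(-2 + 15\right) - 20\right) 89 - 12 = \left(13 - 20\right) 89 - 12 = \left(-7\right) 89 - 12 = -623 - 12 = -635$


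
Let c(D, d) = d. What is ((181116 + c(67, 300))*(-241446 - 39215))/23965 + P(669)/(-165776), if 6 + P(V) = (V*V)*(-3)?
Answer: -8440684281775491/3972821840 ≈ -2.1246e+6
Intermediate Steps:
P(V) = -6 - 3*V**2 (P(V) = -6 + (V*V)*(-3) = -6 + V**2*(-3) = -6 - 3*V**2)
((181116 + c(67, 300))*(-241446 - 39215))/23965 + P(669)/(-165776) = ((181116 + 300)*(-241446 - 39215))/23965 + (-6 - 3*669**2)/(-165776) = (181416*(-280661))*(1/23965) + (-6 - 3*447561)*(-1/165776) = -50916395976*1/23965 + (-6 - 1342683)*(-1/165776) = -50916395976/23965 - 1342689*(-1/165776) = -50916395976/23965 + 1342689/165776 = -8440684281775491/3972821840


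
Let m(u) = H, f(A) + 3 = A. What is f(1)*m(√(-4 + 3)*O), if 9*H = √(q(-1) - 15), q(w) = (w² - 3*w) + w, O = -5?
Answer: -4*I*√3/9 ≈ -0.7698*I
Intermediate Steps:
f(A) = -3 + A
q(w) = w² - 2*w
H = 2*I*√3/9 (H = √(-(-2 - 1) - 15)/9 = √(-1*(-3) - 15)/9 = √(3 - 15)/9 = √(-12)/9 = (2*I*√3)/9 = 2*I*√3/9 ≈ 0.3849*I)
m(u) = 2*I*√3/9
f(1)*m(√(-4 + 3)*O) = (-3 + 1)*(2*I*√3/9) = -4*I*√3/9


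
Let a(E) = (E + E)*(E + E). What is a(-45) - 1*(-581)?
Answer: 8681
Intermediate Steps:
a(E) = 4*E**2 (a(E) = (2*E)*(2*E) = 4*E**2)
a(-45) - 1*(-581) = 4*(-45)**2 - 1*(-581) = 4*2025 + 581 = 8100 + 581 = 8681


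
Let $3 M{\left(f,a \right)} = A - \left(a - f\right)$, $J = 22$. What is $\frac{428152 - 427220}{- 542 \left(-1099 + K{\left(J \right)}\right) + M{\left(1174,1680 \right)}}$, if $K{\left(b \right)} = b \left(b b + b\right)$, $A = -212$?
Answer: $- \frac{699}{4078594} \approx -0.00017138$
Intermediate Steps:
$K{\left(b \right)} = b \left(b + b^{2}\right)$ ($K{\left(b \right)} = b \left(b^{2} + b\right) = b \left(b + b^{2}\right)$)
$M{\left(f,a \right)} = - \frac{212}{3} - \frac{a}{3} + \frac{f}{3}$ ($M{\left(f,a \right)} = \frac{-212 - \left(a - f\right)}{3} = \frac{-212 + f - a}{3} = - \frac{212}{3} - \frac{a}{3} + \frac{f}{3}$)
$\frac{428152 - 427220}{- 542 \left(-1099 + K{\left(J \right)}\right) + M{\left(1174,1680 \right)}} = \frac{428152 - 427220}{- 542 \left(-1099 + 22^{2} \left(1 + 22\right)\right) - \frac{718}{3}} = \frac{932}{- 542 \left(-1099 + 484 \cdot 23\right) - \frac{718}{3}} = \frac{932}{- 542 \left(-1099 + 11132\right) - \frac{718}{3}} = \frac{932}{\left(-542\right) 10033 - \frac{718}{3}} = \frac{932}{-5437886 - \frac{718}{3}} = \frac{932}{- \frac{16314376}{3}} = 932 \left(- \frac{3}{16314376}\right) = - \frac{699}{4078594}$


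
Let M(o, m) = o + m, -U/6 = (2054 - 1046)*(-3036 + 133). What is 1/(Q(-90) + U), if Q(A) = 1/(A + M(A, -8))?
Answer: 188/3300780671 ≈ 5.6956e-8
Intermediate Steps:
U = 17557344 (U = -6*(2054 - 1046)*(-3036 + 133) = -6048*(-2903) = -6*(-2926224) = 17557344)
M(o, m) = m + o
Q(A) = 1/(-8 + 2*A) (Q(A) = 1/(A + (-8 + A)) = 1/(-8 + 2*A))
1/(Q(-90) + U) = 1/(1/(2*(-4 - 90)) + 17557344) = 1/((1/2)/(-94) + 17557344) = 1/((1/2)*(-1/94) + 17557344) = 1/(-1/188 + 17557344) = 1/(3300780671/188) = 188/3300780671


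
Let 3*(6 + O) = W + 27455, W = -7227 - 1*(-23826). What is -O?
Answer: -44036/3 ≈ -14679.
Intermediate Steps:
W = 16599 (W = -7227 + 23826 = 16599)
O = 44036/3 (O = -6 + (16599 + 27455)/3 = -6 + (⅓)*44054 = -6 + 44054/3 = 44036/3 ≈ 14679.)
-O = -1*44036/3 = -44036/3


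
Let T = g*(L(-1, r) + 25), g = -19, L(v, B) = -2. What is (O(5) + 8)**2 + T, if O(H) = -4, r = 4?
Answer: -421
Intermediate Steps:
T = -437 (T = -19*(-2 + 25) = -19*23 = -437)
(O(5) + 8)**2 + T = (-4 + 8)**2 - 437 = 4**2 - 437 = 16 - 437 = -421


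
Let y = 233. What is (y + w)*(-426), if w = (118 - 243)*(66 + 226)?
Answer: 15449742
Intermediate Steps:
w = -36500 (w = -125*292 = -36500)
(y + w)*(-426) = (233 - 36500)*(-426) = -36267*(-426) = 15449742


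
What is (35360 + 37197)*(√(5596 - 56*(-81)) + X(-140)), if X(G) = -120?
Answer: -8706840 + 145114*√2533 ≈ -1.4034e+6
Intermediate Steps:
(35360 + 37197)*(√(5596 - 56*(-81)) + X(-140)) = (35360 + 37197)*(√(5596 - 56*(-81)) - 120) = 72557*(√(5596 + 4536) - 120) = 72557*(√10132 - 120) = 72557*(2*√2533 - 120) = 72557*(-120 + 2*√2533) = -8706840 + 145114*√2533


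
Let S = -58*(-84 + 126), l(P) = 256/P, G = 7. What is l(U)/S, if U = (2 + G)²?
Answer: -64/49329 ≈ -0.0012974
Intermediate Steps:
U = 81 (U = (2 + 7)² = 9² = 81)
S = -2436 (S = -58*42 = -2436)
l(U)/S = (256/81)/(-2436) = (256*(1/81))*(-1/2436) = (256/81)*(-1/2436) = -64/49329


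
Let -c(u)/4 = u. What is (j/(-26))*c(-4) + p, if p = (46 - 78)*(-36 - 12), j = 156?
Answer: 1440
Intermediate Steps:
c(u) = -4*u
p = 1536 (p = -32*(-48) = 1536)
(j/(-26))*c(-4) + p = (156/(-26))*(-4*(-4)) + 1536 = (156*(-1/26))*16 + 1536 = -6*16 + 1536 = -96 + 1536 = 1440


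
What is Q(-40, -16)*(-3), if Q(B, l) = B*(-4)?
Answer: -480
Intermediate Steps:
Q(B, l) = -4*B
Q(-40, -16)*(-3) = -4*(-40)*(-3) = 160*(-3) = -480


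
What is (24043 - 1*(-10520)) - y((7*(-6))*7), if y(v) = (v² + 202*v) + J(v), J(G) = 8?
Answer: 7507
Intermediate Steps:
y(v) = 8 + v² + 202*v (y(v) = (v² + 202*v) + 8 = 8 + v² + 202*v)
(24043 - 1*(-10520)) - y((7*(-6))*7) = (24043 - 1*(-10520)) - (8 + ((7*(-6))*7)² + 202*((7*(-6))*7)) = (24043 + 10520) - (8 + (-42*7)² + 202*(-42*7)) = 34563 - (8 + (-294)² + 202*(-294)) = 34563 - (8 + 86436 - 59388) = 34563 - 1*27056 = 34563 - 27056 = 7507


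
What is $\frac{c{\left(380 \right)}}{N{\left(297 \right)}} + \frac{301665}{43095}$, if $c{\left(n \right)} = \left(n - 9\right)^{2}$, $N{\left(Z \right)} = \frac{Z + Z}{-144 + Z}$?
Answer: $\frac{2340359}{66} \approx 35460.0$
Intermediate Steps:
$N{\left(Z \right)} = \frac{2 Z}{-144 + Z}$
$c{\left(n \right)} = \left(-9 + n\right)^{2}$
$\frac{c{\left(380 \right)}}{N{\left(297 \right)}} + \frac{301665}{43095} = \frac{\left(-9 + 380\right)^{2}}{2 \cdot 297 \frac{1}{-144 + 297}} + \frac{301665}{43095} = \frac{371^{2}}{2 \cdot 297 \cdot \frac{1}{153}} + 301665 \cdot \frac{1}{43095} = \frac{137641}{2 \cdot 297 \cdot \frac{1}{153}} + 7 = \frac{137641}{\frac{66}{17}} + 7 = 137641 \cdot \frac{17}{66} + 7 = \frac{2339897}{66} + 7 = \frac{2340359}{66}$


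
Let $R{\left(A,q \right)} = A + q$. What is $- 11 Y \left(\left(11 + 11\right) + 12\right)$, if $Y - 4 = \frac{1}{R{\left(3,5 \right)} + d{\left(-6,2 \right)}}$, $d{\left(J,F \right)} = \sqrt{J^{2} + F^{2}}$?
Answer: $- \frac{4862}{3} + \frac{187 \sqrt{10}}{6} \approx -1522.1$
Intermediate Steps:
$d{\left(J,F \right)} = \sqrt{F^{2} + J^{2}}$
$Y = 4 + \frac{1}{8 + 2 \sqrt{10}}$ ($Y = 4 + \frac{1}{\left(3 + 5\right) + \sqrt{2^{2} + \left(-6\right)^{2}}} = 4 + \frac{1}{8 + \sqrt{4 + 36}} = 4 + \frac{1}{8 + \sqrt{40}} = 4 + \frac{1}{8 + 2 \sqrt{10}} \approx 4.0698$)
$- 11 Y \left(\left(11 + 11\right) + 12\right) = - 11 \left(\frac{13}{3} - \frac{\sqrt{10}}{12}\right) \left(\left(11 + 11\right) + 12\right) = \left(- \frac{143}{3} + \frac{11 \sqrt{10}}{12}\right) \left(22 + 12\right) = \left(- \frac{143}{3} + \frac{11 \sqrt{10}}{12}\right) 34 = - \frac{4862}{3} + \frac{187 \sqrt{10}}{6}$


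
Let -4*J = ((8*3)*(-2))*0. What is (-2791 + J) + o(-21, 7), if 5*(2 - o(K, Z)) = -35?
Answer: -2782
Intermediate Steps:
o(K, Z) = 9 (o(K, Z) = 2 - ⅕*(-35) = 2 + 7 = 9)
J = 0 (J = -(8*3)*(-2)*0/4 = -24*(-2)*0/4 = -(-12)*0 = -¼*0 = 0)
(-2791 + J) + o(-21, 7) = (-2791 + 0) + 9 = -2791 + 9 = -2782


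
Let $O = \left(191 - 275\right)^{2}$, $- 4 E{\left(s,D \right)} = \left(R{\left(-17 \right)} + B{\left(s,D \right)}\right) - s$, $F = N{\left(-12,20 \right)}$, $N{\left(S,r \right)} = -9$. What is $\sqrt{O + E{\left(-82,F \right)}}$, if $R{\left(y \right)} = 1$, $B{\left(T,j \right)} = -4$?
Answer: $\frac{\sqrt{28145}}{2} \approx 83.882$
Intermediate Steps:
$F = -9$
$E{\left(s,D \right)} = \frac{3}{4} + \frac{s}{4}$ ($E{\left(s,D \right)} = - \frac{\left(1 - 4\right) - s}{4} = - \frac{-3 - s}{4} = \frac{3}{4} + \frac{s}{4}$)
$O = 7056$ ($O = \left(-84\right)^{2} = 7056$)
$\sqrt{O + E{\left(-82,F \right)}} = \sqrt{7056 + \left(\frac{3}{4} + \frac{1}{4} \left(-82\right)\right)} = \sqrt{7056 + \left(\frac{3}{4} - \frac{41}{2}\right)} = \sqrt{7056 - \frac{79}{4}} = \sqrt{\frac{28145}{4}} = \frac{\sqrt{28145}}{2}$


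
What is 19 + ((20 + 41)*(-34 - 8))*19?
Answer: -48659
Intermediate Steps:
19 + ((20 + 41)*(-34 - 8))*19 = 19 + (61*(-42))*19 = 19 - 2562*19 = 19 - 48678 = -48659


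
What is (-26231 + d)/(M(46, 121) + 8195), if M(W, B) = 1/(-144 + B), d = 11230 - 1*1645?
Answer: -191429/94242 ≈ -2.0313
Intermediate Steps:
d = 9585 (d = 11230 - 1645 = 9585)
(-26231 + d)/(M(46, 121) + 8195) = (-26231 + 9585)/(1/(-144 + 121) + 8195) = -16646/(1/(-23) + 8195) = -16646/(-1/23 + 8195) = -16646/188484/23 = -16646*23/188484 = -191429/94242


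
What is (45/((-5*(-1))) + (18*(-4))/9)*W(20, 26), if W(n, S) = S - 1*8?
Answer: 18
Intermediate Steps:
W(n, S) = -8 + S (W(n, S) = S - 8 = -8 + S)
(45/((-5*(-1))) + (18*(-4))/9)*W(20, 26) = (45/((-5*(-1))) + (18*(-4))/9)*(-8 + 26) = (45/5 - 72*⅑)*18 = (45*(⅕) - 8)*18 = (9 - 8)*18 = 1*18 = 18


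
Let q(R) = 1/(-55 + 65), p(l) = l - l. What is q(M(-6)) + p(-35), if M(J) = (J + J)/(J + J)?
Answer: 1/10 ≈ 0.10000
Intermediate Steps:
M(J) = 1 (M(J) = (2*J)/((2*J)) = (2*J)*(1/(2*J)) = 1)
p(l) = 0
q(R) = 1/10
q(M(-6)) + p(-35) = 1/10 + 0 = 1/10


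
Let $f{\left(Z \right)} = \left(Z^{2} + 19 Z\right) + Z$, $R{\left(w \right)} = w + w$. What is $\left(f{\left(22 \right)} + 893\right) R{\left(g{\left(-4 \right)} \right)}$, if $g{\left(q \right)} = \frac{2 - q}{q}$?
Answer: $-5451$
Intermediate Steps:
$g{\left(q \right)} = \frac{2 - q}{q}$
$R{\left(w \right)} = 2 w$
$f{\left(Z \right)} = Z^{2} + 20 Z$
$\left(f{\left(22 \right)} + 893\right) R{\left(g{\left(-4 \right)} \right)} = \left(22 \left(20 + 22\right) + 893\right) 2 \frac{2 - -4}{-4} = \left(22 \cdot 42 + 893\right) 2 \left(- \frac{2 + 4}{4}\right) = \left(924 + 893\right) 2 \left(\left(- \frac{1}{4}\right) 6\right) = 1817 \cdot 2 \left(- \frac{3}{2}\right) = 1817 \left(-3\right) = -5451$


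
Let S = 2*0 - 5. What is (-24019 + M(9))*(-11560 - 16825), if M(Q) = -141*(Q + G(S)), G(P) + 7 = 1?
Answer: 693786170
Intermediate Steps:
S = -5 (S = 0 - 5 = -5)
G(P) = -6 (G(P) = -7 + 1 = -6)
M(Q) = 846 - 141*Q (M(Q) = -141*(Q - 6) = -141*(-6 + Q) = 846 - 141*Q)
(-24019 + M(9))*(-11560 - 16825) = (-24019 + (846 - 141*9))*(-11560 - 16825) = (-24019 + (846 - 1269))*(-28385) = (-24019 - 423)*(-28385) = -24442*(-28385) = 693786170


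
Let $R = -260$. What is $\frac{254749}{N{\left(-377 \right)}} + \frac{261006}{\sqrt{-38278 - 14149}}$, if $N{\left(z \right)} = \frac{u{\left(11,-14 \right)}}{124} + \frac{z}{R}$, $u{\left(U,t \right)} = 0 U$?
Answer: $\frac{5094980}{29} - \frac{261006 i \sqrt{52427}}{52427} \approx 1.7569 \cdot 10^{5} - 1139.9 i$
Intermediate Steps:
$u{\left(U,t \right)} = 0$
$N{\left(z \right)} = - \frac{z}{260}$ ($N{\left(z \right)} = \frac{0}{124} + \frac{z}{-260} = 0 \cdot \frac{1}{124} + z \left(- \frac{1}{260}\right) = 0 - \frac{z}{260} = - \frac{z}{260}$)
$\frac{254749}{N{\left(-377 \right)}} + \frac{261006}{\sqrt{-38278 - 14149}} = \frac{254749}{\left(- \frac{1}{260}\right) \left(-377\right)} + \frac{261006}{\sqrt{-38278 - 14149}} = \frac{254749}{\frac{29}{20}} + \frac{261006}{\sqrt{-52427}} = 254749 \cdot \frac{20}{29} + \frac{261006}{i \sqrt{52427}} = \frac{5094980}{29} + 261006 \left(- \frac{i \sqrt{52427}}{52427}\right) = \frac{5094980}{29} - \frac{261006 i \sqrt{52427}}{52427}$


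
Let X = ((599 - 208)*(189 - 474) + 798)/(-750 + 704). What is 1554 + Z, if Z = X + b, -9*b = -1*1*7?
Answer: 1639411/414 ≈ 3959.9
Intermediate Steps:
b = 7/9 (b = -(-1*1)*7/9 = -(-1)*7/9 = -⅑*(-7) = 7/9 ≈ 0.77778)
X = 110637/46 (X = (391*(-285) + 798)/(-46) = (-111435 + 798)*(-1/46) = -110637*(-1/46) = 110637/46 ≈ 2405.2)
Z = 996055/414 (Z = 110637/46 + 7/9 = 996055/414 ≈ 2405.9)
1554 + Z = 1554 + 996055/414 = 1639411/414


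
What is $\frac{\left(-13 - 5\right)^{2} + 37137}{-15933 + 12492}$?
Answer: $- \frac{12487}{1147} \approx -10.887$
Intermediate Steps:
$\frac{\left(-13 - 5\right)^{2} + 37137}{-15933 + 12492} = \frac{\left(-18\right)^{2} + 37137}{-3441} = \left(324 + 37137\right) \left(- \frac{1}{3441}\right) = 37461 \left(- \frac{1}{3441}\right) = - \frac{12487}{1147}$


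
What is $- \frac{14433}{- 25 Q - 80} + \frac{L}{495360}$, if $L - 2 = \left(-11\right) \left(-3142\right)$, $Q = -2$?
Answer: $\frac{11917613}{24768} \approx 481.17$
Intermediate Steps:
$L = 34564$ ($L = 2 - -34562 = 2 + 34562 = 34564$)
$- \frac{14433}{- 25 Q - 80} + \frac{L}{495360} = - \frac{14433}{\left(-25\right) \left(-2\right) - 80} + \frac{34564}{495360} = - \frac{14433}{50 - 80} + 34564 \cdot \frac{1}{495360} = - \frac{14433}{-30} + \frac{8641}{123840} = \left(-14433\right) \left(- \frac{1}{30}\right) + \frac{8641}{123840} = \frac{4811}{10} + \frac{8641}{123840} = \frac{11917613}{24768}$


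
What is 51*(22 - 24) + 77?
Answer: -25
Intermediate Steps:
51*(22 - 24) + 77 = 51*(-2) + 77 = -102 + 77 = -25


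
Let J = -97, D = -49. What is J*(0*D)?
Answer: 0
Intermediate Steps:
J*(0*D) = -0*(-49) = -97*0 = 0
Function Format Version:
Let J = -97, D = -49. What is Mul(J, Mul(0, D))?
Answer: 0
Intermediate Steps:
Mul(J, Mul(0, D)) = Mul(-97, Mul(0, -49)) = Mul(-97, 0) = 0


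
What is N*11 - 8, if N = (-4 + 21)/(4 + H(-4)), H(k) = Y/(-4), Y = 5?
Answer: 60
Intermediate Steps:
H(k) = -5/4 (H(k) = 5/(-4) = 5*(-¼) = -5/4)
N = 68/11 (N = (-4 + 21)/(4 - 5/4) = 17/(11/4) = 17*(4/11) = 68/11 ≈ 6.1818)
N*11 - 8 = (68/11)*11 - 8 = 68 - 8 = 60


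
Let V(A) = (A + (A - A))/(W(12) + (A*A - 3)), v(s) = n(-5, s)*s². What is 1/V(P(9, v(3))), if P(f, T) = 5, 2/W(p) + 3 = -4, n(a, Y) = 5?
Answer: 152/35 ≈ 4.3429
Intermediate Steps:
W(p) = -2/7 (W(p) = 2/(-3 - 4) = 2/(-7) = 2*(-⅐) = -2/7)
v(s) = 5*s²
V(A) = A/(-23/7 + A²) (V(A) = (A + (A - A))/(-2/7 + (A*A - 3)) = (A + 0)/(-2/7 + (A² - 3)) = A/(-2/7 + (-3 + A²)) = A/(-23/7 + A²))
1/V(P(9, v(3))) = 1/(7*5/(-23 + 7*5²)) = 1/(7*5/(-23 + 7*25)) = 1/(7*5/(-23 + 175)) = 1/(7*5/152) = 1/(7*5*(1/152)) = 1/(35/152) = 152/35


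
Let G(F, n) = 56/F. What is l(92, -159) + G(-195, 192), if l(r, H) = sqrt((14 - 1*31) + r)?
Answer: -56/195 + 5*sqrt(3) ≈ 8.3731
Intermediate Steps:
l(r, H) = sqrt(-17 + r) (l(r, H) = sqrt((14 - 31) + r) = sqrt(-17 + r))
l(92, -159) + G(-195, 192) = sqrt(-17 + 92) + 56/(-195) = sqrt(75) + 56*(-1/195) = 5*sqrt(3) - 56/195 = -56/195 + 5*sqrt(3)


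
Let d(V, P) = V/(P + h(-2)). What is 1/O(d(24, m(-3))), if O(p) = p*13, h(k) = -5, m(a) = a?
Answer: -1/39 ≈ -0.025641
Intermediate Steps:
d(V, P) = V/(-5 + P) (d(V, P) = V/(P - 5) = V/(-5 + P))
O(p) = 13*p
1/O(d(24, m(-3))) = 1/(13*(24/(-5 - 3))) = 1/(13*(24/(-8))) = 1/(13*(24*(-⅛))) = 1/(13*(-3)) = 1/(-39) = -1/39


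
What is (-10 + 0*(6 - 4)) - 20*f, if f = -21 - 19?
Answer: 790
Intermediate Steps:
f = -40
(-10 + 0*(6 - 4)) - 20*f = (-10 + 0*(6 - 4)) - 20*(-40) = (-10 + 0*2) + 800 = (-10 + 0) + 800 = -10 + 800 = 790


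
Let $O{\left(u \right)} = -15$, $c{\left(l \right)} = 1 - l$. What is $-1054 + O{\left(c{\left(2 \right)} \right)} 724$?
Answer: $-11914$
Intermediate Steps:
$-1054 + O{\left(c{\left(2 \right)} \right)} 724 = -1054 - 10860 = -11914$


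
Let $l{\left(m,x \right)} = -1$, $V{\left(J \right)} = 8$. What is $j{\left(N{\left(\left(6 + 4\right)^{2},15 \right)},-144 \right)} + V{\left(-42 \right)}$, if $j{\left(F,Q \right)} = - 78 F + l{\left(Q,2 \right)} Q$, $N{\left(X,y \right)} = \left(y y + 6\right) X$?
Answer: $-1801648$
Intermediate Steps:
$N{\left(X,y \right)} = X \left(6 + y^{2}\right)$ ($N{\left(X,y \right)} = \left(y^{2} + 6\right) X = \left(6 + y^{2}\right) X = X \left(6 + y^{2}\right)$)
$j{\left(F,Q \right)} = - Q - 78 F$ ($j{\left(F,Q \right)} = - 78 F - Q = - Q - 78 F$)
$j{\left(N{\left(\left(6 + 4\right)^{2},15 \right)},-144 \right)} + V{\left(-42 \right)} = \left(\left(-1\right) \left(-144\right) - 78 \left(6 + 4\right)^{2} \left(6 + 15^{2}\right)\right) + 8 = \left(144 - 78 \cdot 10^{2} \left(6 + 225\right)\right) + 8 = \left(144 - 78 \cdot 100 \cdot 231\right) + 8 = \left(144 - 1801800\right) + 8 = -1801656 + 8 = -1801648$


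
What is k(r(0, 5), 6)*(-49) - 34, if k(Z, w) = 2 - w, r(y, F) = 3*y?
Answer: 162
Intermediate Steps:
k(r(0, 5), 6)*(-49) - 34 = (2 - 1*6)*(-49) - 34 = (2 - 6)*(-49) - 34 = -4*(-49) - 34 = 196 - 34 = 162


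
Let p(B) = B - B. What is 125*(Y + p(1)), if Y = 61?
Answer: 7625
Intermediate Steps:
p(B) = 0
125*(Y + p(1)) = 125*(61 + 0) = 125*61 = 7625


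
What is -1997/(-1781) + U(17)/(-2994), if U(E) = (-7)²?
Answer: 5891749/5332314 ≈ 1.1049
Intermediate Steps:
U(E) = 49
-1997/(-1781) + U(17)/(-2994) = -1997/(-1781) + 49/(-2994) = -1997*(-1/1781) + 49*(-1/2994) = 1997/1781 - 49/2994 = 5891749/5332314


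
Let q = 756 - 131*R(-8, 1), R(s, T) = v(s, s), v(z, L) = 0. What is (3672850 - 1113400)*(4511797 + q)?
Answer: 11549653775850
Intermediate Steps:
R(s, T) = 0
q = 756 (q = 756 - 131*0 = 756 + 0 = 756)
(3672850 - 1113400)*(4511797 + q) = (3672850 - 1113400)*(4511797 + 756) = 2559450*4512553 = 11549653775850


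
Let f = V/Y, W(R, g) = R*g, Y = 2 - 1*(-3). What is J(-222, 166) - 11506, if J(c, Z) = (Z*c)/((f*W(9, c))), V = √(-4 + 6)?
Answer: -11506 + 415*√2/9 ≈ -11441.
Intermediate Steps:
V = √2 ≈ 1.4142
Y = 5 (Y = 2 + 3 = 5)
f = √2/5 ≈ 0.28284
J(c, Z) = 5*Z*√2/18 (J(c, Z) = (Z*c)/(((√2/5)*(9*c))) = (Z*c)/((9*c*√2/5)) = (Z*c)*(5*√2/(18*c)) = 5*Z*√2/18)
J(-222, 166) - 11506 = (5/18)*166*√2 - 11506 = 415*√2/9 - 11506 = -11506 + 415*√2/9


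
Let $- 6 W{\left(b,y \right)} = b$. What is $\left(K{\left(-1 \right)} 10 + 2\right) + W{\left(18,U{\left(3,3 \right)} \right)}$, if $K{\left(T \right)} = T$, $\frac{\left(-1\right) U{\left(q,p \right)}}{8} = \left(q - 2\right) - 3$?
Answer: $-11$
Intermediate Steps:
$U{\left(q,p \right)} = 40 - 8 q$ ($U{\left(q,p \right)} = - 8 \left(\left(q - 2\right) - 3\right) = - 8 \left(\left(-2 + q\right) - 3\right) = - 8 \left(-5 + q\right) = 40 - 8 q$)
$W{\left(b,y \right)} = - \frac{b}{6}$
$\left(K{\left(-1 \right)} 10 + 2\right) + W{\left(18,U{\left(3,3 \right)} \right)} = \left(\left(-1\right) 10 + 2\right) - 3 = \left(-10 + 2\right) - 3 = -8 - 3 = -11$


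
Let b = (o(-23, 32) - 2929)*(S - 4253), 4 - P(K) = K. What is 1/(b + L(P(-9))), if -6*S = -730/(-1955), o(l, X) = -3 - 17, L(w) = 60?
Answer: 391/4904055146 ≈ 7.9730e-8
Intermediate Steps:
P(K) = 4 - K
o(l, X) = -20
S = -73/1173 (S = -(-365)/(3*(-1955)) = -(-365)*(-1)/(3*1955) = -⅙*146/391 = -73/1173 ≈ -0.062234)
b = 4904031686/391 (b = (-20 - 2929)*(-73/1173 - 4253) = -2949*(-4988842/1173) = 4904031686/391 ≈ 1.2542e+7)
1/(b + L(P(-9))) = 1/(4904031686/391 + 60) = 1/(4904055146/391) = 391/4904055146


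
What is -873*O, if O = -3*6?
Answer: 15714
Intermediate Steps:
O = -18
-873*O = -873*(-18) = 15714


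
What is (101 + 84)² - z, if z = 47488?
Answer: -13263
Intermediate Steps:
(101 + 84)² - z = (101 + 84)² - 1*47488 = 185² - 47488 = 34225 - 47488 = -13263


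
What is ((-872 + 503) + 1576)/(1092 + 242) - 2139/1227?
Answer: -457479/545606 ≈ -0.83848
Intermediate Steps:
((-872 + 503) + 1576)/(1092 + 242) - 2139/1227 = (-369 + 1576)/1334 - 2139*1/1227 = 1207*(1/1334) - 713/409 = 1207/1334 - 713/409 = -457479/545606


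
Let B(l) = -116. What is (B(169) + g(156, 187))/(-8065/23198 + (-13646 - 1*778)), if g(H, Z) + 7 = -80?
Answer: 4709194/334616017 ≈ 0.014073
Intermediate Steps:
g(H, Z) = -87 (g(H, Z) = -7 - 80 = -87)
(B(169) + g(156, 187))/(-8065/23198 + (-13646 - 1*778)) = (-116 - 87)/(-8065/23198 + (-13646 - 1*778)) = -203/(-8065*1/23198 + (-13646 - 778)) = -203/(-8065/23198 - 14424) = -203/(-334616017/23198) = -203*(-23198/334616017) = 4709194/334616017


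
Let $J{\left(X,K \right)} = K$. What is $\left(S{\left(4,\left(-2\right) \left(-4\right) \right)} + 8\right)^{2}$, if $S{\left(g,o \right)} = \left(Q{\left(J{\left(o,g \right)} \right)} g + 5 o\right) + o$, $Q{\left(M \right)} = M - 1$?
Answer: $4624$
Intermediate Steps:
$Q{\left(M \right)} = -1 + M$
$S{\left(g,o \right)} = 6 o + g \left(-1 + g\right)$ ($S{\left(g,o \right)} = \left(\left(-1 + g\right) g + 5 o\right) + o = \left(g \left(-1 + g\right) + 5 o\right) + o = \left(5 o + g \left(-1 + g\right)\right) + o = 6 o + g \left(-1 + g\right)$)
$\left(S{\left(4,\left(-2\right) \left(-4\right) \right)} + 8\right)^{2} = \left(\left(6 \left(\left(-2\right) \left(-4\right)\right) + 4 \left(-1 + 4\right)\right) + 8\right)^{2} = \left(\left(6 \cdot 8 + 4 \cdot 3\right) + 8\right)^{2} = \left(\left(48 + 12\right) + 8\right)^{2} = \left(60 + 8\right)^{2} = 68^{2} = 4624$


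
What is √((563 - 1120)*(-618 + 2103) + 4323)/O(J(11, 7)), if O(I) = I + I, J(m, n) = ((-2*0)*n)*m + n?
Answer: I*√822822/14 ≈ 64.792*I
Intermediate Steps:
J(m, n) = n (J(m, n) = (0*n)*m + n = 0*m + n = 0 + n = n)
O(I) = 2*I
√((563 - 1120)*(-618 + 2103) + 4323)/O(J(11, 7)) = √((563 - 1120)*(-618 + 2103) + 4323)/((2*7)) = √(-557*1485 + 4323)/14 = √(-827145 + 4323)*(1/14) = √(-822822)*(1/14) = (I*√822822)*(1/14) = I*√822822/14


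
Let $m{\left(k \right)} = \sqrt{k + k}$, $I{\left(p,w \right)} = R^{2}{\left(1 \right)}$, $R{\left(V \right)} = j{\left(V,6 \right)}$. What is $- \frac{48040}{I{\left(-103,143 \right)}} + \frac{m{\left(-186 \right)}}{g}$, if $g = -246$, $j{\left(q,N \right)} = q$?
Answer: $-48040 - \frac{i \sqrt{93}}{123} \approx -48040.0 - 0.078404 i$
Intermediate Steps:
$R{\left(V \right)} = V$
$I{\left(p,w \right)} = 1$ ($I{\left(p,w \right)} = 1^{2} = 1$)
$m{\left(k \right)} = \sqrt{2} \sqrt{k}$ ($m{\left(k \right)} = \sqrt{2 k} = \sqrt{2} \sqrt{k}$)
$- \frac{48040}{I{\left(-103,143 \right)}} + \frac{m{\left(-186 \right)}}{g} = - \frac{48040}{1} + \frac{\sqrt{2} \sqrt{-186}}{-246} = \left(-48040\right) 1 + \sqrt{2} i \sqrt{186} \left(- \frac{1}{246}\right) = -48040 + 2 i \sqrt{93} \left(- \frac{1}{246}\right) = -48040 - \frac{i \sqrt{93}}{123}$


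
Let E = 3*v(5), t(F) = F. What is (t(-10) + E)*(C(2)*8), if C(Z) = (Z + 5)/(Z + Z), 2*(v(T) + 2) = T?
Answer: -119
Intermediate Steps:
v(T) = -2 + T/2
C(Z) = (5 + Z)/(2*Z) (C(Z) = (5 + Z)/((2*Z)) = (5 + Z)*(1/(2*Z)) = (5 + Z)/(2*Z))
E = 3/2 (E = 3*(-2 + (½)*5) = 3*(-2 + 5/2) = 3*(½) = 3/2 ≈ 1.5000)
(t(-10) + E)*(C(2)*8) = (-10 + 3/2)*(((½)*(5 + 2)/2)*8) = -17*(½)*(½)*7*8/2 = -119*8/8 = -17/2*14 = -119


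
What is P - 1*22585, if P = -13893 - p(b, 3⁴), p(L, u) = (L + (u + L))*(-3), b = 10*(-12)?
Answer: -36955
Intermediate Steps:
b = -120
p(L, u) = -6*L - 3*u (p(L, u) = (L + (L + u))*(-3) = (u + 2*L)*(-3) = -6*L - 3*u)
P = -14370 (P = -13893 - (-6*(-120) - 3*3⁴) = -13893 - (720 - 3*81) = -13893 - (720 - 243) = -13893 - 1*477 = -13893 - 477 = -14370)
P - 1*22585 = -14370 - 1*22585 = -14370 - 22585 = -36955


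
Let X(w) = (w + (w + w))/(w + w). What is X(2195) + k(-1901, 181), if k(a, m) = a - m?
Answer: -4161/2 ≈ -2080.5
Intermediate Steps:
X(w) = 3/2 (X(w) = (w + 2*w)/((2*w)) = (3*w)*(1/(2*w)) = 3/2)
X(2195) + k(-1901, 181) = 3/2 + (-1901 - 1*181) = 3/2 + (-1901 - 181) = 3/2 - 2082 = -4161/2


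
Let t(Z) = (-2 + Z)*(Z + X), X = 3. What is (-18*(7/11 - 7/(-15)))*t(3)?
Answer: -6552/55 ≈ -119.13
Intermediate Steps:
t(Z) = (-2 + Z)*(3 + Z) (t(Z) = (-2 + Z)*(Z + 3) = (-2 + Z)*(3 + Z))
(-18*(7/11 - 7/(-15)))*t(3) = (-18*(7/11 - 7/(-15)))*(-6 + 3 + 3²) = (-18*(7*(1/11) - 7*(-1/15)))*(-6 + 3 + 9) = -18*(7/11 + 7/15)*6 = -18*182/165*6 = -1092/55*6 = -6552/55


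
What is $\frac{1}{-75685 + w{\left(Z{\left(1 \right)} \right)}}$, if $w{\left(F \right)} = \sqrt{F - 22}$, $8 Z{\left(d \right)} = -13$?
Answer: $- \frac{605480}{45825753989} - \frac{6 i \sqrt{42}}{45825753989} \approx -1.3213 \cdot 10^{-5} - 8.4853 \cdot 10^{-10} i$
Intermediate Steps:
$Z{\left(d \right)} = - \frac{13}{8}$ ($Z{\left(d \right)} = \frac{1}{8} \left(-13\right) = - \frac{13}{8}$)
$w{\left(F \right)} = \sqrt{-22 + F}$
$\frac{1}{-75685 + w{\left(Z{\left(1 \right)} \right)}} = \frac{1}{-75685 + \sqrt{-22 - \frac{13}{8}}} = \frac{1}{-75685 + \sqrt{- \frac{189}{8}}} = \frac{1}{-75685 + \frac{3 i \sqrt{42}}{4}}$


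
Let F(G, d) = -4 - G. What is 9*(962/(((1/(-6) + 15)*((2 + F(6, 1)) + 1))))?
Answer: -51948/623 ≈ -83.384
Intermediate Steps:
9*(962/(((1/(-6) + 15)*((2 + F(6, 1)) + 1)))) = 9*(962/(((1/(-6) + 15)*((2 + (-4 - 1*6)) + 1)))) = 9*(962/(((-1/6 + 15)*((2 + (-4 - 6)) + 1)))) = 9*(962/((89*((2 - 10) + 1)/6))) = 9*(962/((89*(-8 + 1)/6))) = 9*(962/(((89/6)*(-7)))) = 9*(962/(-623/6)) = 9*(962*(-6/623)) = 9*(-5772/623) = -51948/623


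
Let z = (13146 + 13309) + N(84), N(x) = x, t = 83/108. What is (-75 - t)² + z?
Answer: 376512385/11664 ≈ 32280.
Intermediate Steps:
t = 83/108 (t = 83*(1/108) = 83/108 ≈ 0.76852)
z = 26539 (z = (13146 + 13309) + 84 = 26455 + 84 = 26539)
(-75 - t)² + z = (-75 - 1*83/108)² + 26539 = (-75 - 83/108)² + 26539 = (-8183/108)² + 26539 = 66961489/11664 + 26539 = 376512385/11664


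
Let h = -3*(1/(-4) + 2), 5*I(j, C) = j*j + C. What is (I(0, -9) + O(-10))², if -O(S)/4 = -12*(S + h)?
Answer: 13461561/25 ≈ 5.3846e+5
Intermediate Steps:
I(j, C) = C/5 + j²/5 (I(j, C) = (j*j + C)/5 = (j² + C)/5 = (C + j²)/5 = C/5 + j²/5)
h = -21/4 (h = -3*(-¼ + 2) = -3*7/4 = -21/4 ≈ -5.2500)
O(S) = -252 + 48*S (O(S) = -(-48)*(S - 21/4) = -(-48)*(-21/4 + S) = -4*(63 - 12*S) = -252 + 48*S)
(I(0, -9) + O(-10))² = (((⅕)*(-9) + (⅕)*0²) + (-252 + 48*(-10)))² = ((-9/5 + (⅕)*0) + (-252 - 480))² = ((-9/5 + 0) - 732)² = (-9/5 - 732)² = (-3669/5)² = 13461561/25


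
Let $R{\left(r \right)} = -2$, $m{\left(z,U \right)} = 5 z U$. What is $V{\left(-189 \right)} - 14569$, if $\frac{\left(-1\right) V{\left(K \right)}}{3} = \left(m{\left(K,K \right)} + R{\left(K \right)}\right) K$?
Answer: $101253332$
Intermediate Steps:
$m{\left(z,U \right)} = 5 U z$
$V{\left(K \right)} = - 3 K \left(-2 + 5 K^{2}\right)$ ($V{\left(K \right)} = - 3 \left(5 K K - 2\right) K = - 3 \left(5 K^{2} - 2\right) K = - 3 \left(-2 + 5 K^{2}\right) K = - 3 K \left(-2 + 5 K^{2}\right)$)
$V{\left(-189 \right)} - 14569 = \left(- 15 \left(-189\right)^{3} + 6 \left(-189\right)\right) - 14569 = \left(\left(-15\right) \left(-6751269\right) - 1134\right) - 14569 = \left(101269035 - 1134\right) - 14569 = 101267901 - 14569 = 101253332$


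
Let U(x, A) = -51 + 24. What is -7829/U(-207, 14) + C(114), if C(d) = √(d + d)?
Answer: 7829/27 + 2*√57 ≈ 305.06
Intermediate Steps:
C(d) = √2*√d (C(d) = √(2*d) = √2*√d)
U(x, A) = -27
-7829/U(-207, 14) + C(114) = -7829/(-27) + √2*√114 = -7829*(-1/27) + 2*√57 = 7829/27 + 2*√57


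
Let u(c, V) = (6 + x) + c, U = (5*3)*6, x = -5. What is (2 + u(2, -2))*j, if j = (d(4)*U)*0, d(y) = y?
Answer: 0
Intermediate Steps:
U = 90 (U = 15*6 = 90)
u(c, V) = 1 + c (u(c, V) = (6 - 5) + c = 1 + c)
j = 0 (j = (4*90)*0 = 360*0 = 0)
(2 + u(2, -2))*j = (2 + (1 + 2))*0 = (2 + 3)*0 = 5*0 = 0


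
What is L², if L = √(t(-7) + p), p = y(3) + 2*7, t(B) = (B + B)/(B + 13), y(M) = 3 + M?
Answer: 53/3 ≈ 17.667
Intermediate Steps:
t(B) = 2*B/(13 + B) (t(B) = (2*B)/(13 + B) = 2*B/(13 + B))
p = 20 (p = (3 + 3) + 2*7 = 6 + 14 = 20)
L = √159/3 (L = √(2*(-7)/(13 - 7) + 20) = √(2*(-7)/6 + 20) = √(2*(-7)*(⅙) + 20) = √(-7/3 + 20) = √(53/3) = √159/3 ≈ 4.2032)
L² = (√159/3)² = 53/3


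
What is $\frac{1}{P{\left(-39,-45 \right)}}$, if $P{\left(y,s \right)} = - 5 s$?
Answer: $\frac{1}{225} \approx 0.0044444$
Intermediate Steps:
$\frac{1}{P{\left(-39,-45 \right)}} = \frac{1}{\left(-5\right) \left(-45\right)} = \frac{1}{225}$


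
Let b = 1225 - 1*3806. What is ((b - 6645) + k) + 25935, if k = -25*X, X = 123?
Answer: 13634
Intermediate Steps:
b = -2581 (b = 1225 - 3806 = -2581)
k = -3075 (k = -25*123 = -3075)
((b - 6645) + k) + 25935 = ((-2581 - 6645) - 3075) + 25935 = (-9226 - 3075) + 25935 = -12301 + 25935 = 13634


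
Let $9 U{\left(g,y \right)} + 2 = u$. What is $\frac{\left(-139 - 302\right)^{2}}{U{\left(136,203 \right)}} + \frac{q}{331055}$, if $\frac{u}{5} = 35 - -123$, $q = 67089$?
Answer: $\frac{579508033227}{260871340} \approx 2221.4$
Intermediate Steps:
$u = 790$ ($u = 5 \left(35 - -123\right) = 5 \left(35 + 123\right) = 5 \cdot 158 = 790$)
$U{\left(g,y \right)} = \frac{788}{9}$ ($U{\left(g,y \right)} = - \frac{2}{9} + \frac{1}{9} \cdot 790 = - \frac{2}{9} + \frac{790}{9} = \frac{788}{9}$)
$\frac{\left(-139 - 302\right)^{2}}{U{\left(136,203 \right)}} + \frac{q}{331055} = \frac{\left(-139 - 302\right)^{2}}{\frac{788}{9}} + \frac{67089}{331055} = \left(-441\right)^{2} \cdot \frac{9}{788} + 67089 \cdot \frac{1}{331055} = 194481 \cdot \frac{9}{788} + \frac{67089}{331055} = \frac{1750329}{788} + \frac{67089}{331055} = \frac{579508033227}{260871340}$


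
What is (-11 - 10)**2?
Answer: 441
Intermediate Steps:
(-11 - 10)**2 = (-21)**2 = 441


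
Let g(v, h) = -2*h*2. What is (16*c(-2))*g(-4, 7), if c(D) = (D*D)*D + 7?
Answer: 448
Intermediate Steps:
g(v, h) = -4*h
c(D) = 7 + D³ (c(D) = D²*D + 7 = D³ + 7 = 7 + D³)
(16*c(-2))*g(-4, 7) = (16*(7 + (-2)³))*(-4*7) = (16*(7 - 8))*(-28) = (16*(-1))*(-28) = -16*(-28) = 448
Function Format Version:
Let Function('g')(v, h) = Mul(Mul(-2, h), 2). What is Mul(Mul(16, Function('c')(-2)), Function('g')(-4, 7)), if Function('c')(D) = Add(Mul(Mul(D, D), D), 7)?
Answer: 448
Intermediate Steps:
Function('g')(v, h) = Mul(-4, h)
Function('c')(D) = Add(7, Pow(D, 3)) (Function('c')(D) = Add(Mul(Pow(D, 2), D), 7) = Add(Pow(D, 3), 7) = Add(7, Pow(D, 3)))
Mul(Mul(16, Function('c')(-2)), Function('g')(-4, 7)) = Mul(Mul(16, Add(7, Pow(-2, 3))), Mul(-4, 7)) = Mul(Mul(16, Add(7, -8)), -28) = Mul(Mul(16, -1), -28) = Mul(-16, -28) = 448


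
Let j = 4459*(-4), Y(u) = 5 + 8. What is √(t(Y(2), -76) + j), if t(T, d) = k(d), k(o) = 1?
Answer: I*√17835 ≈ 133.55*I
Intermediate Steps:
Y(u) = 13
t(T, d) = 1
j = -17836
√(t(Y(2), -76) + j) = √(1 - 17836) = √(-17835) = I*√17835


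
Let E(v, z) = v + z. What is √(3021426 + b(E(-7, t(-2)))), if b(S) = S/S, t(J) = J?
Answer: √3021427 ≈ 1738.2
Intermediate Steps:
b(S) = 1
√(3021426 + b(E(-7, t(-2)))) = √(3021426 + 1) = √3021427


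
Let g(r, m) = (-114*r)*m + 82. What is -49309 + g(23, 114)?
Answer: -348135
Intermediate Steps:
g(r, m) = 82 - 114*m*r (g(r, m) = -114*m*r + 82 = 82 - 114*m*r)
-49309 + g(23, 114) = -49309 + (82 - 114*114*23) = -49309 + (82 - 298908) = -49309 - 298826 = -348135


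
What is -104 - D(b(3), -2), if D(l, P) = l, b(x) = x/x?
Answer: -105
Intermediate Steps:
b(x) = 1
-104 - D(b(3), -2) = -104 - 1*1 = -104 - 1 = -105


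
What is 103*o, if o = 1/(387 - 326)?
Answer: 103/61 ≈ 1.6885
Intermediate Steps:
o = 1/61 ≈ 0.016393
103*o = 103*(1/61) = 103/61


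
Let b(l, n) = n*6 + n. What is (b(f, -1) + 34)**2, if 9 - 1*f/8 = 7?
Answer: 729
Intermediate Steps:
f = 16 (f = 72 - 8*7 = 72 - 56 = 16)
b(l, n) = 7*n (b(l, n) = 6*n + n = 7*n)
(b(f, -1) + 34)**2 = (7*(-1) + 34)**2 = (-7 + 34)**2 = 27**2 = 729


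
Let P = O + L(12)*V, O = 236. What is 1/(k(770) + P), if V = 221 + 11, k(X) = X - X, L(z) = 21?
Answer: 1/5108 ≈ 0.00019577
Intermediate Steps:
k(X) = 0
V = 232
P = 5108 (P = 236 + 21*232 = 236 + 4872 = 5108)
1/(k(770) + P) = 1/(0 + 5108) = 1/5108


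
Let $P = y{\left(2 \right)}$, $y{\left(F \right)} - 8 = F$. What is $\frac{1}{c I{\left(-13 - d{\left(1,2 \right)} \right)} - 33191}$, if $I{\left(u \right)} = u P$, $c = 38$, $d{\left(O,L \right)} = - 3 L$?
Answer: $- \frac{1}{35851} \approx -2.7893 \cdot 10^{-5}$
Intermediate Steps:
$y{\left(F \right)} = 8 + F$
$P = 10$ ($P = 8 + 2 = 10$)
$I{\left(u \right)} = 10 u$ ($I{\left(u \right)} = u 10 = 10 u$)
$\frac{1}{c I{\left(-13 - d{\left(1,2 \right)} \right)} - 33191} = \frac{1}{38 \cdot 10 \left(-13 - \left(-3\right) 2\right) - 33191} = \frac{1}{38 \cdot 10 \left(-13 - -6\right) - 33191} = \frac{1}{38 \cdot 10 \left(-13 + 6\right) - 33191} = \frac{1}{38 \cdot 10 \left(-7\right) - 33191} = \frac{1}{38 \left(-70\right) - 33191} = \frac{1}{-2660 - 33191} = \frac{1}{-35851} = - \frac{1}{35851}$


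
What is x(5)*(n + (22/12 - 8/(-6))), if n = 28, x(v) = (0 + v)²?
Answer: 4675/6 ≈ 779.17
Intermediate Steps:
x(v) = v²
x(5)*(n + (22/12 - 8/(-6))) = 5²*(28 + (22/12 - 8/(-6))) = 25*(28 + (22*(1/12) - 8*(-⅙))) = 25*(28 + (11/6 + 4/3)) = 25*(28 + 19/6) = 25*(187/6) = 4675/6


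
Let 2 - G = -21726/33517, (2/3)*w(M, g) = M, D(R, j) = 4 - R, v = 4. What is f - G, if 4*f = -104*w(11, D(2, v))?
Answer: -14467553/33517 ≈ -431.65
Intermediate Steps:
w(M, g) = 3*M/2
G = 88760/33517 (G = 2 - (-21726)/33517 = 2 - 1*(-21726/33517) = 2 + 21726/33517 = 88760/33517 ≈ 2.6482)
f = -429 (f = (-156*11)/4 = (-104*33/2)/4 = (¼)*(-1716) = -429)
f - G = -429 - 1*88760/33517 = -429 - 88760/33517 = -14467553/33517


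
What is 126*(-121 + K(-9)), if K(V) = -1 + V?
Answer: -16506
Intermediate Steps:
126*(-121 + K(-9)) = 126*(-121 + (-1 - 9)) = 126*(-121 - 10) = 126*(-131) = -16506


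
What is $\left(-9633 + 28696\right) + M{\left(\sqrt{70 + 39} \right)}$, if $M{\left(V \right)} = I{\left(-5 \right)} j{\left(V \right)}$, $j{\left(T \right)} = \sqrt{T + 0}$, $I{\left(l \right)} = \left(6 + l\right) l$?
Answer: $19063 - 5 \sqrt[4]{109} \approx 19047.0$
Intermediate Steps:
$I{\left(l \right)} = l \left(6 + l\right)$
$j{\left(T \right)} = \sqrt{T}$
$M{\left(V \right)} = - 5 \sqrt{V}$ ($M{\left(V \right)} = - 5 \left(6 - 5\right) \sqrt{V} = \left(-5\right) 1 \sqrt{V} = - 5 \sqrt{V}$)
$\left(-9633 + 28696\right) + M{\left(\sqrt{70 + 39} \right)} = \left(-9633 + 28696\right) - 5 \sqrt{\sqrt{70 + 39}} = 19063 - 5 \sqrt{\sqrt{109}} = 19063 - 5 \sqrt[4]{109}$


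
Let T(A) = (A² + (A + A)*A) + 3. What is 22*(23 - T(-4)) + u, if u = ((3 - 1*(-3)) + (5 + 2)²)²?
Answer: 2409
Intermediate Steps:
T(A) = 3 + 3*A² (T(A) = (A² + (2*A)*A) + 3 = (A² + 2*A²) + 3 = 3*A² + 3 = 3 + 3*A²)
u = 3025 (u = ((3 + 3) + 7²)² = (6 + 49)² = 55² = 3025)
22*(23 - T(-4)) + u = 22*(23 - (3 + 3*(-4)²)) + 3025 = 22*(23 - (3 + 3*16)) + 3025 = 22*(23 - (3 + 48)) + 3025 = 22*(23 - 1*51) + 3025 = 22*(23 - 51) + 3025 = 22*(-28) + 3025 = -616 + 3025 = 2409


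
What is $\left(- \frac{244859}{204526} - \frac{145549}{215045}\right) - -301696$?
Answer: $\frac{13269199646805891}{43982293670} \approx 3.0169 \cdot 10^{5}$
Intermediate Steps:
$\left(- \frac{244859}{204526} - \frac{145549}{215045}\right) - -301696 = \left(\left(-244859\right) \frac{1}{204526} - \frac{145549}{215045}\right) + 301696 = \left(- \frac{244859}{204526} - \frac{145549}{215045}\right) + 301696 = - \frac{82424258429}{43982293670} + 301696 = \frac{13269199646805891}{43982293670}$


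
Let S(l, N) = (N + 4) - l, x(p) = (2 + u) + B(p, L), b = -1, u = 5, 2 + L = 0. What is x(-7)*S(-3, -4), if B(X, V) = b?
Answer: 18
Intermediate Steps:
L = -2 (L = -2 + 0 = -2)
B(X, V) = -1
x(p) = 6 (x(p) = (2 + 5) - 1 = 7 - 1 = 6)
S(l, N) = 4 + N - l (S(l, N) = (4 + N) - l = 4 + N - l)
x(-7)*S(-3, -4) = 6*(4 - 4 - 1*(-3)) = 6*(4 - 4 + 3) = 6*3 = 18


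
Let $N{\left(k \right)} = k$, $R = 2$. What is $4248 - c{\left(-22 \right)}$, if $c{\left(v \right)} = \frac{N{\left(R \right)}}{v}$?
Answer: $\frac{46729}{11} \approx 4248.1$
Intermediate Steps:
$c{\left(v \right)} = \frac{2}{v}$
$4248 - c{\left(-22 \right)} = 4248 - \frac{2}{-22} = 4248 - 2 \left(- \frac{1}{22}\right) = 4248 - - \frac{1}{11} = 4248 + \frac{1}{11} = \frac{46729}{11}$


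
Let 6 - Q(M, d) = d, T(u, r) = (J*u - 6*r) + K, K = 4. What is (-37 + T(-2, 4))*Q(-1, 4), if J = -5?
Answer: -94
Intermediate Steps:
T(u, r) = 4 - 6*r - 5*u (T(u, r) = (-5*u - 6*r) + 4 = (-6*r - 5*u) + 4 = 4 - 6*r - 5*u)
Q(M, d) = 6 - d
(-37 + T(-2, 4))*Q(-1, 4) = (-37 + (4 - 6*4 - 5*(-2)))*(6 - 1*4) = (-37 + (4 - 24 + 10))*(6 - 4) = (-37 - 10)*2 = -47*2 = -94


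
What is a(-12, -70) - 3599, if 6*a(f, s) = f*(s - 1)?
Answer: -3457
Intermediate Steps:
a(f, s) = f*(-1 + s)/6 (a(f, s) = (f*(s - 1))/6 = (f*(-1 + s))/6 = f*(-1 + s)/6)
a(-12, -70) - 3599 = (1/6)*(-12)*(-1 - 70) - 3599 = (1/6)*(-12)*(-71) - 3599 = 142 - 3599 = -3457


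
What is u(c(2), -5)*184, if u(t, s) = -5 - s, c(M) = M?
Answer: 0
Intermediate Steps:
u(c(2), -5)*184 = (-5 - 1*(-5))*184 = (-5 + 5)*184 = 0*184 = 0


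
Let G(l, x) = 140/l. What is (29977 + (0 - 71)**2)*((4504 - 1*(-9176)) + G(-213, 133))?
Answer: 102031946600/213 ≈ 4.7902e+8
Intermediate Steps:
(29977 + (0 - 71)**2)*((4504 - 1*(-9176)) + G(-213, 133)) = (29977 + (0 - 71)**2)*((4504 - 1*(-9176)) + 140/(-213)) = (29977 + (-71)**2)*((4504 + 9176) + 140*(-1/213)) = (29977 + 5041)*(13680 - 140/213) = 35018*(2913700/213) = 102031946600/213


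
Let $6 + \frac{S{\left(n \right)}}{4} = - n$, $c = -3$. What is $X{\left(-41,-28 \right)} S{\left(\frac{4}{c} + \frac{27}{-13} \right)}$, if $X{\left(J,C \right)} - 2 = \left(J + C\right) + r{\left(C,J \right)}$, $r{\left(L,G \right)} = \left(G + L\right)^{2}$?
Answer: $- \frac{1896376}{39} \approx -48625.0$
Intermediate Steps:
$S{\left(n \right)} = -24 - 4 n$ ($S{\left(n \right)} = -24 + 4 \left(- n\right) = -24 - 4 n$)
$X{\left(J,C \right)} = 2 + C + J + \left(C + J\right)^{2}$ ($X{\left(J,C \right)} = 2 + \left(\left(J + C\right) + \left(J + C\right)^{2}\right) = 2 + \left(\left(C + J\right) + \left(C + J\right)^{2}\right) = 2 + \left(C + J + \left(C + J\right)^{2}\right) = 2 + C + J + \left(C + J\right)^{2}$)
$X{\left(-41,-28 \right)} S{\left(\frac{4}{c} + \frac{27}{-13} \right)} = \left(2 - 28 - 41 + \left(-28 - 41\right)^{2}\right) \left(-24 - 4 \left(\frac{4}{-3} + \frac{27}{-13}\right)\right) = \left(2 - 28 - 41 + \left(-69\right)^{2}\right) \left(-24 - 4 \left(4 \left(- \frac{1}{3}\right) + 27 \left(- \frac{1}{13}\right)\right)\right) = \left(2 - 28 - 41 + 4761\right) \left(-24 - 4 \left(- \frac{4}{3} - \frac{27}{13}\right)\right) = 4694 \left(-24 - - \frac{532}{39}\right) = 4694 \left(-24 + \frac{532}{39}\right) = 4694 \left(- \frac{404}{39}\right) = - \frac{1896376}{39}$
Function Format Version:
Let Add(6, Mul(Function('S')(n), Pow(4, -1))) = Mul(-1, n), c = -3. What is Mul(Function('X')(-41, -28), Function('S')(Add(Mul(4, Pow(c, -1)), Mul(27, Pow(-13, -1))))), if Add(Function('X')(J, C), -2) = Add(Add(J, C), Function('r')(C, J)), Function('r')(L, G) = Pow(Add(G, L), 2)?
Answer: Rational(-1896376, 39) ≈ -48625.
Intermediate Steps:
Function('S')(n) = Add(-24, Mul(-4, n)) (Function('S')(n) = Add(-24, Mul(4, Mul(-1, n))) = Add(-24, Mul(-4, n)))
Function('X')(J, C) = Add(2, C, J, Pow(Add(C, J), 2)) (Function('X')(J, C) = Add(2, Add(Add(J, C), Pow(Add(J, C), 2))) = Add(2, Add(Add(C, J), Pow(Add(C, J), 2))) = Add(2, Add(C, J, Pow(Add(C, J), 2))) = Add(2, C, J, Pow(Add(C, J), 2)))
Mul(Function('X')(-41, -28), Function('S')(Add(Mul(4, Pow(c, -1)), Mul(27, Pow(-13, -1))))) = Mul(Add(2, -28, -41, Pow(Add(-28, -41), 2)), Add(-24, Mul(-4, Add(Mul(4, Pow(-3, -1)), Mul(27, Pow(-13, -1)))))) = Mul(Add(2, -28, -41, Pow(-69, 2)), Add(-24, Mul(-4, Add(Mul(4, Rational(-1, 3)), Mul(27, Rational(-1, 13)))))) = Mul(Add(2, -28, -41, 4761), Add(-24, Mul(-4, Add(Rational(-4, 3), Rational(-27, 13))))) = Mul(4694, Add(-24, Mul(-4, Rational(-133, 39)))) = Mul(4694, Add(-24, Rational(532, 39))) = Mul(4694, Rational(-404, 39)) = Rational(-1896376, 39)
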